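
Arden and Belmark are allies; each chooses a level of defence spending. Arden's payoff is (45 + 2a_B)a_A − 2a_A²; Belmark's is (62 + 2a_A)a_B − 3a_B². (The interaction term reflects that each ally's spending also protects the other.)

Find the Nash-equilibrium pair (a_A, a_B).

19.7, 16.9

Expanding Arden's payoff: 45a_A + 2a_Ba_A − 2a_A².
∂π/∂a_A = 45 + 2a_B − 4a_A = 0, so a_A = 11.25 + 0.5a_B.
Likewise for Belmark: a_B = 31/3 + (1/3)a_A.
Plugging a_B into Arden's best response: a_A = 11.25 + 0.5(31/3 + (1/3)a_A) ⇒ (5/6)a_A = 197/12, so a_A = 19.7.
Then a_B = 31/3 + (1/3)·19.7 = 16.9.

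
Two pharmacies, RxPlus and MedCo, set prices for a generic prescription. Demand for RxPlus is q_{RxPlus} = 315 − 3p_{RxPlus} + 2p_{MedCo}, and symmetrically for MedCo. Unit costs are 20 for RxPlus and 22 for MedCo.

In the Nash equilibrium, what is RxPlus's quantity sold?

RxPlus's profit: π = (p_{RxPlus} − 20)(315 − 3p_{RxPlus} + 2p_{MedCo}).
∂π/∂p_{RxPlus} = 375 − 6p_{RxPlus} + 2p_{MedCo} = 0 ⇒ p_{RxPlus} = 62.5 + (1/3)p_{MedCo}.
Similarly p_{MedCo} = 63.5 + (1/3)p_{RxPlus}.
Plugging p_{MedCo} into RxPlus's best response: p_{RxPlus} = 62.5 + (1/3)(63.5 + (1/3)p_{RxPlus}) ⇒ (8/9)p_{RxPlus} = 251/3, so p_{RxPlus} = 94.125.
Then p_{MedCo} = 63.5 + (1/3)·94.125 = 94.875.
q_{RxPlus} = 315 − 3·94.125 + 2·94.875 = 222.375.

222.375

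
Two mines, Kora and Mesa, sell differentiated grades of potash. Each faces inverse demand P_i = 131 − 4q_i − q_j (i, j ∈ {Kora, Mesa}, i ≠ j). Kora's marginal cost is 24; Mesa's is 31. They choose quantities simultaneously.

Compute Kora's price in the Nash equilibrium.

72

Mine Kora's profit: π = q_{Kora}(131 − 4q_{Kora} − q_{Mesa}) − 24q_{Kora}.
∂π/∂q_{Kora} = 107 − 8q_{Kora} − q_{Mesa} = 0 ⇒ q_{Kora} = 13.375 − 0.125q_{Mesa}.
Similarly q_{Mesa} = 12.5 − 0.125q_{Kora}.
Substituting the second reaction function into the first: q_{Kora} = 13.375 − 0.125(12.5 − 0.125q_{Kora}), which gives (63/64)q_{Kora} = 11.8125 ⇒ q_{Kora} = 12.
Then q_{Mesa} = 12.5 − 0.125·12 = 11.
P_{Kora} = 131 − 4·12 − 11 = 72.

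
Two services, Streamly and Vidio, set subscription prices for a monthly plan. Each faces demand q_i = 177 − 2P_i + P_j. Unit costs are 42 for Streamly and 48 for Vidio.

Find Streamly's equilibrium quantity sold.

91.6

Streamly's profit: π = (P_{Streamly} − 42)(177 − 2P_{Streamly} + P_{Vidio}).
∂π/∂P_{Streamly} = 261 − 4P_{Streamly} + P_{Vidio} = 0 ⇒ P_{Streamly} = 65.25 + 0.25P_{Vidio}.
Similarly P_{Vidio} = 68.25 + 0.25P_{Streamly}.
Plugging P_{Vidio} into Streamly's best response: P_{Streamly} = 65.25 + 0.25(68.25 + 0.25P_{Streamly}) ⇒ 0.9375P_{Streamly} = 82.3125, so P_{Streamly} = 87.8.
Then P_{Vidio} = 68.25 + 0.25·87.8 = 90.2.
q_{Streamly} = 177 − 2·87.8 + 90.2 = 91.6.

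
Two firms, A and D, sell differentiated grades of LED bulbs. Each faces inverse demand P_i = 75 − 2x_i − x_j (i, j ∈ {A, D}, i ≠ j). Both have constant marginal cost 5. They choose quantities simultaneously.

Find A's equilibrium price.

Firm A's profit: π = x_A(75 − 2x_A − x_D) − 5x_A.
∂π/∂x_A = 70 − 4x_A − x_D = 0 ⇒ x_A = 17.5 − 0.25x_D.
By symmetry x_D = x_A; substituting into the reaction function, 1.25x_A = 17.5 and x_A = 14.
P_A = 75 − 2·14 − 14 = 33.

33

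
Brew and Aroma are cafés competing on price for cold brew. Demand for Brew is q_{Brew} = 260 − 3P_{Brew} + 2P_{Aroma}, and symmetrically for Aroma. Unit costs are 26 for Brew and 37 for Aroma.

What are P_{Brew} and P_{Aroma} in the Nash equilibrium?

86.5625, 90.6875

Brew's profit: π = (P_{Brew} − 26)(260 − 3P_{Brew} + 2P_{Aroma}).
∂π/∂P_{Brew} = 338 − 6P_{Brew} + 2P_{Aroma} = 0 ⇒ P_{Brew} = 169/3 + (1/3)P_{Aroma}.
Similarly P_{Aroma} = 371/6 + (1/3)P_{Brew}.
Solving the two reaction functions simultaneously: (1 − (1/3)(1/3))P_{Brew} = 169/3 + (1/3)·(371/6), so (8/9)P_{Brew} = 1385/18 and P_{Brew} = 86.5625.
Then P_{Aroma} = 371/6 + (1/3)·86.5625 = 90.6875.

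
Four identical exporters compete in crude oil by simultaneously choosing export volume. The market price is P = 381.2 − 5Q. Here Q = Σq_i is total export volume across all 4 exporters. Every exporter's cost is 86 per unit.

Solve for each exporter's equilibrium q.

11.808

A representative exporter's profit is π_i = q_i(381.2 − 5Q) − 86q_i, with Q = q_i + Σ_{j≠i} q_j.
First-order condition: 295.2 − 10q_i − 5Σ_{j≠i} q_j = 0.
Imposing symmetry (q_j = q for all j) turns Σ_{j≠i} q_j into 3q, so 295.2 = 25q and q = 11.808.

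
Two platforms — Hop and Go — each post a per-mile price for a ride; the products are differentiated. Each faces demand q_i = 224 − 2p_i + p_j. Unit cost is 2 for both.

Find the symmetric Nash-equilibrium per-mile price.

Hop's profit: π = (p_{Hop} − 2)(224 − 2p_{Hop} + p_{Go}).
∂π/∂p_{Hop} = 228 − 4p_{Hop} + p_{Go} = 0 ⇒ p_{Hop} = 57 + 0.25p_{Go}.
By symmetry p_{Go} = p_{Hop}; substituting into the reaction function, 0.75p_{Hop} = 57 and p_{Hop} = 76.

76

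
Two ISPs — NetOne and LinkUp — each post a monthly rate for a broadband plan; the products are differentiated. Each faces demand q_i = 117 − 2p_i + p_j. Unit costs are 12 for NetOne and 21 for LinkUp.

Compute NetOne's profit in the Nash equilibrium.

NetOne's profit: π = (p_{NetOne} − 12)(117 − 2p_{NetOne} + p_{LinkUp}).
∂π/∂p_{NetOne} = 141 − 4p_{NetOne} + p_{LinkUp} = 0 ⇒ p_{NetOne} = 35.25 + 0.25p_{LinkUp}.
Similarly p_{LinkUp} = 39.75 + 0.25p_{NetOne}.
Plugging p_{LinkUp} into NetOne's best response: p_{NetOne} = 35.25 + 0.25(39.75 + 0.25p_{NetOne}) ⇒ 0.9375p_{NetOne} = 45.1875, so p_{NetOne} = 48.2.
Then p_{LinkUp} = 39.75 + 0.25·48.2 = 51.8.
q_{NetOne} = 117 − 2·48.2 + 51.8 = 72.4.
Profit = (48.2 − 12)·72.4 = 2620.88.

2620.88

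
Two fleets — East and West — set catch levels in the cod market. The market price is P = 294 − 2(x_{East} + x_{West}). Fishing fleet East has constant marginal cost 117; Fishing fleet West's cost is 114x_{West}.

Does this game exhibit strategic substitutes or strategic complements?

strategic substitutes

Fishing fleet East's profit: π = x_{East}(294 − 2(x_{East} + x_{West})) − 117x_{East}.
∂π/∂x_{East} = 177 − 4x_{East} − 2x_{West} = 0, so x_{East} = 44.25 − 0.5x_{West}.
The best-response slope dx_{East}/dx_{West} = −0.5 < 0: the reaction function is downward-sloping, so the choices are strategic substitutes.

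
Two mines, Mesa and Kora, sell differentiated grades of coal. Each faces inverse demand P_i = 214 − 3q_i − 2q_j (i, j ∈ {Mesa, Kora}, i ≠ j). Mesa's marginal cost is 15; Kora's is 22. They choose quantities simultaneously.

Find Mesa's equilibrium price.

Mine Mesa's profit: π = q_{Mesa}(214 − 3q_{Mesa} − 2q_{Kora}) − 15q_{Mesa}.
∂π/∂q_{Mesa} = 199 − 6q_{Mesa} − 2q_{Kora} = 0 ⇒ q_{Mesa} = 199/6 − (1/3)q_{Kora}.
Similarly q_{Kora} = 32 − (1/3)q_{Mesa}.
Substituting the second reaction function into the first: q_{Mesa} = 199/6 − (1/3)(32 − (1/3)q_{Mesa}), which gives (8/9)q_{Mesa} = 22.5 ⇒ q_{Mesa} = 25.3125.
Then q_{Kora} = 32 − (1/3)·25.3125 = 23.5625.
P_{Mesa} = 214 − 3·25.3125 − 2·23.5625 = 90.9375.

90.9375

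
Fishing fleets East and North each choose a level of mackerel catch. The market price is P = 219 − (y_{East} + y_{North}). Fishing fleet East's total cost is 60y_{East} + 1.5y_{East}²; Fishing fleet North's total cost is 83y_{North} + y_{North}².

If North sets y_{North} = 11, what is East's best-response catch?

Fishing fleet East's profit: π = y_{East}(219 − (y_{East} + y_{North})) − 60y_{East} − 1.5y_{East}².
∂π/∂y_{East} = 159 − 5y_{East} − y_{North} = 0, so y_{East} = 31.8 − 0.2y_{North}.
At y_{North} = 11: y_{East} = 31.8 − 0.2·11 = 29.6.

29.6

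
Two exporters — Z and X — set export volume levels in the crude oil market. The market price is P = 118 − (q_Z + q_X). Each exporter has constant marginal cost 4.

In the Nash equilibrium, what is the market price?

42

Exporter Z's profit: π = q_Z(118 − (q_Z + q_X)) − 4q_Z.
∂π/∂q_Z = 114 − 2q_Z − q_X = 0, so q_Z = 57 − 0.5q_X.
The game is symmetric, so in equilibrium q_X = q_Z: the reaction function gives 1.5q_Z = 57, hence q_Z = 38.
Equilibrium price: P = 118 − 76 = 42.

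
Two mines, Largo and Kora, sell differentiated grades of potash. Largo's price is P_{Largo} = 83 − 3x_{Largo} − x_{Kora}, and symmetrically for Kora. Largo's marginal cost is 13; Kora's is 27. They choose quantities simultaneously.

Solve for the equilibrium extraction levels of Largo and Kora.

10.4, 7.6

Mine Largo's profit: π = x_{Largo}(83 − 3x_{Largo} − x_{Kora}) − 13x_{Largo}.
∂π/∂x_{Largo} = 70 − 6x_{Largo} − x_{Kora} = 0 ⇒ x_{Largo} = 35/3 − (1/6)x_{Kora}.
Similarly x_{Kora} = 28/3 − (1/6)x_{Largo}.
Substituting the second reaction function into the first: x_{Largo} = 35/3 − (1/6)(28/3 − (1/6)x_{Largo}), which gives (35/36)x_{Largo} = 91/9 ⇒ x_{Largo} = 10.4.
Then x_{Kora} = 28/3 − (1/6)·10.4 = 7.6.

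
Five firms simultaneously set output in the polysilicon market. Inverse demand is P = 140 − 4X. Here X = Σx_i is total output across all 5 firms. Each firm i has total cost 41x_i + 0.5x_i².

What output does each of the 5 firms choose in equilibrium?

3.96

A representative firm's profit is π_i = x_i(140 − 4X) − 41x_i − 0.5x_i², with X = x_i + Σ_{j≠i} x_j.
First-order condition: 99 − 9x_i − 4Σ_{j≠i} x_j = 0.
In a symmetric equilibrium every firm chooses the same x, so Σ_{j≠i} x_j = 4x. The condition becomes 99 − 25x = 0, giving x = 99/25 = 3.96.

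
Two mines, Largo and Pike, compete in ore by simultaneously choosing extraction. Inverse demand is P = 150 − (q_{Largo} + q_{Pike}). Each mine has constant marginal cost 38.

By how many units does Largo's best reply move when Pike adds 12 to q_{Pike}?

Mine Largo's profit: π = q_{Largo}(150 − (q_{Largo} + q_{Pike})) − 38q_{Largo}.
∂π/∂q_{Largo} = 112 − 2q_{Largo} − q_{Pike} = 0, so q_{Largo} = 56 − 0.5q_{Pike}.
The reaction-function slope is −0.5, so a 12-unit rise in q_{Pike} moves q_{Largo} by −0.5 × 12 = −6. Largo's best response falls — the actions are strategic substitutes.

-6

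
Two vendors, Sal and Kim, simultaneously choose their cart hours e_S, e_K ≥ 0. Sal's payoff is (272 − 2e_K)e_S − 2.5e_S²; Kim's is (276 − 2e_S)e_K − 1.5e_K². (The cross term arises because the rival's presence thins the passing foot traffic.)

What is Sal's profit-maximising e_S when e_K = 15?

Expanding Sal's payoff: 272e_S − 2e_Ke_S − 2.5e_S².
∂π/∂e_S = 272 − 2e_K − 5e_S = 0, so e_S = 54.4 − 0.4e_K.
At e_K = 15: e_S = 54.4 − 0.4·15 = 48.4.

48.4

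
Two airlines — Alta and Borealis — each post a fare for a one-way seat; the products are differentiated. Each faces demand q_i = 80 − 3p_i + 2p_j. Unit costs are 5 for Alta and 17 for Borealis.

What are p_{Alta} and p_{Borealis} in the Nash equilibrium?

26, 30.5

Alta's profit: π = (p_{Alta} − 5)(80 − 3p_{Alta} + 2p_{Borealis}).
∂π/∂p_{Alta} = 95 − 6p_{Alta} + 2p_{Borealis} = 0 ⇒ p_{Alta} = 95/6 + (1/3)p_{Borealis}.
Similarly p_{Borealis} = 131/6 + (1/3)p_{Alta}.
Substituting the second reaction function into the first: p_{Alta} = 95/6 + (1/3)(131/6 + (1/3)p_{Alta}), which gives (8/9)p_{Alta} = 208/9 ⇒ p_{Alta} = 26.
Then p_{Borealis} = 131/6 + (1/3)·26 = 30.5.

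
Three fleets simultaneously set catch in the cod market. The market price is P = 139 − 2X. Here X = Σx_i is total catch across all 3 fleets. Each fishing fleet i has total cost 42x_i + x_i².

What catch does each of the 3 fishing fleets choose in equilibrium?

A representative fishing fleet's profit is π_i = x_i(139 − 2X) − 42x_i − x_i², with X = x_i + Σ_{j≠i} x_j.
First-order condition: 97 − 6x_i − 2Σ_{j≠i} x_j = 0.
Imposing symmetry (x_j = x for all j) turns Σ_{j≠i} x_j into 2x, so 97 = 10x and x = 9.7.

9.7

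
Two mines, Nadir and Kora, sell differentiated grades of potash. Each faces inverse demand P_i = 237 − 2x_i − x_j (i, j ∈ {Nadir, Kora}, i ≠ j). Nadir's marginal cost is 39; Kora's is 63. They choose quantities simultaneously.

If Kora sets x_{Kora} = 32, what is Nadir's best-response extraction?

Mine Nadir's profit: π = x_{Nadir}(237 − 2x_{Nadir} − x_{Kora}) − 39x_{Nadir}.
∂π/∂x_{Nadir} = 198 − 4x_{Nadir} − x_{Kora} = 0 ⇒ x_{Nadir} = 49.5 − 0.25x_{Kora}.
At x_{Kora} = 32: x_{Nadir} = 49.5 − 0.25·32 = 41.5.

41.5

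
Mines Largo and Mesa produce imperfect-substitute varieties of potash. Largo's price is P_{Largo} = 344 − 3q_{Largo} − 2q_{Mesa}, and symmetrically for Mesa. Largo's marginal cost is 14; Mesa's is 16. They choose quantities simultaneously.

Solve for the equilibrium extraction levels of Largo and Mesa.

Mine Largo's profit: π = q_{Largo}(344 − 3q_{Largo} − 2q_{Mesa}) − 14q_{Largo}.
∂π/∂q_{Largo} = 330 − 6q_{Largo} − 2q_{Mesa} = 0 ⇒ q_{Largo} = 55 − (1/3)q_{Mesa}.
Similarly q_{Mesa} = 164/3 − (1/3)q_{Largo}.
Plugging q_{Mesa} into Largo's best response: q_{Largo} = 55 − (1/3)(164/3 − (1/3)q_{Largo}) ⇒ (8/9)q_{Largo} = 331/9, so q_{Largo} = 41.375.
Then q_{Mesa} = 164/3 − (1/3)·41.375 = 40.875.

41.375, 40.875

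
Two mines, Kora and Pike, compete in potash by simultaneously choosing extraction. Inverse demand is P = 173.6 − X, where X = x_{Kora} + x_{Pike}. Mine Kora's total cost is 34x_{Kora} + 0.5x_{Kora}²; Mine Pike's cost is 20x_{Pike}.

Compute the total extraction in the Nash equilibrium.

Mine Kora's profit: π = x_{Kora}(173.6 − (x_{Kora} + x_{Pike})) − 34x_{Kora} − 0.5x_{Kora}².
∂π/∂x_{Kora} = 139.6 − 3x_{Kora} − x_{Pike} = 0, so x_{Kora} = 698/15 − (1/3)x_{Pike}.
For Pike: ∂π/∂x_{Pike} = 153.6 − 2x_{Pike} − x_{Kora} = 0 ⇒ x_{Pike} = 76.8 − 0.5x_{Kora}.
Plugging x_{Pike} into Kora's best response: x_{Kora} = 698/15 − (1/3)(76.8 − 0.5x_{Kora}) ⇒ (5/6)x_{Kora} = 314/15, so x_{Kora} = 25.12.
Then x_{Pike} = 76.8 − 0.5·25.12 = 64.24.
Total extraction: 25.12 + 64.24 = 89.36.

89.36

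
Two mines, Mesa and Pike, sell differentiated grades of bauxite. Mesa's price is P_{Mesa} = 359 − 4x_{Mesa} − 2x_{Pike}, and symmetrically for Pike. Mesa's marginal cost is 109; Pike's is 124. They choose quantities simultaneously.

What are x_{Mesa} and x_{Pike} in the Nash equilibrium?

25.5, 23

Mine Mesa's profit: π = x_{Mesa}(359 − 4x_{Mesa} − 2x_{Pike}) − 109x_{Mesa}.
∂π/∂x_{Mesa} = 250 − 8x_{Mesa} − 2x_{Pike} = 0 ⇒ x_{Mesa} = 31.25 − 0.25x_{Pike}.
Similarly x_{Pike} = 29.375 − 0.25x_{Mesa}.
Substituting the second reaction function into the first: x_{Mesa} = 31.25 − 0.25(29.375 − 0.25x_{Mesa}), which gives 0.9375x_{Mesa} = 765/32 ⇒ x_{Mesa} = 25.5.
Then x_{Pike} = 29.375 − 0.25·25.5 = 23.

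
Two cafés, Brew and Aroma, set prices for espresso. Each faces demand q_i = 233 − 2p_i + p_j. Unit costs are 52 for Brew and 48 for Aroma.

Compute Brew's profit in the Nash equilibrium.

7152.08

Brew's profit: π = (p_{Brew} − 52)(233 − 2p_{Brew} + p_{Aroma}).
∂π/∂p_{Brew} = 337 − 4p_{Brew} + p_{Aroma} = 0 ⇒ p_{Brew} = 84.25 + 0.25p_{Aroma}.
Similarly p_{Aroma} = 82.25 + 0.25p_{Brew}.
Substituting the second reaction function into the first: p_{Brew} = 84.25 + 0.25(82.25 + 0.25p_{Brew}), which gives 0.9375p_{Brew} = 104.8125 ⇒ p_{Brew} = 111.8.
Then p_{Aroma} = 82.25 + 0.25·111.8 = 110.2.
q_{Brew} = 233 − 2·111.8 + 110.2 = 119.6.
Profit = (111.8 − 52)·119.6 = 7152.08.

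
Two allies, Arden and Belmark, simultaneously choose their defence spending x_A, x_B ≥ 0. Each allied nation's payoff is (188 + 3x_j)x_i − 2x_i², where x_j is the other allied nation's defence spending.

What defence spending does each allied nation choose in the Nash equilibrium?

Arden's payoff is (188 + 3x_B)x_A − 2x_A².
∂π/∂x_A = 188 + 3x_B − 4x_A = 0, so x_A = 47 + 0.75x_B.
Setting x_A = x_B in the reaction function: x_A = 47 + 0.75x_A, so x_A = 47 / 0.25 = 188.

188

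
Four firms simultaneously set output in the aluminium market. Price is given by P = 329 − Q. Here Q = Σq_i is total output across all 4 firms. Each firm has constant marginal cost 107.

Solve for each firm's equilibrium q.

A representative firm's profit is π_i = q_i(329 − Q) − 107q_i, with Q = q_i + Σ_{j≠i} q_j.
First-order condition: 222 − 2q_i − Σ_{j≠i} q_j = 0.
With identical firms, set every q_j = q: then 222 − 2q − 3q = 0, i.e. q = 222/5 = 44.4.

44.4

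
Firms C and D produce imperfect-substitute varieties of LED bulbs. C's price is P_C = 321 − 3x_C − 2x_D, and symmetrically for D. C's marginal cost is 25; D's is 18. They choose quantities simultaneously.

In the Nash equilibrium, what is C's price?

Firm C's profit: π = x_C(321 − 3x_C − 2x_D) − 25x_C.
∂π/∂x_C = 296 − 6x_C − 2x_D = 0 ⇒ x_C = 148/3 − (1/3)x_D.
Similarly x_D = 50.5 − (1/3)x_C.
Substituting the second reaction function into the first: x_C = 148/3 − (1/3)(50.5 − (1/3)x_C), which gives (8/9)x_C = 32.5 ⇒ x_C = 36.5625.
Then x_D = 50.5 − (1/3)·36.5625 = 38.3125.
P_C = 321 − 3·36.5625 − 2·38.3125 = 134.6875.

134.6875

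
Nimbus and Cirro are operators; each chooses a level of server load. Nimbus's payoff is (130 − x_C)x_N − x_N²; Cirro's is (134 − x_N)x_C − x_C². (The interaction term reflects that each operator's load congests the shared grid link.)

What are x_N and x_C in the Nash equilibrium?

42, 46

Expanding Nimbus's payoff: 130x_N − x_Cx_N − x_N².
∂π/∂x_N = 130 − x_C − 2x_N = 0, so x_N = 65 − 0.5x_C.
Likewise for Cirro: x_C = 67 − 0.5x_N.
Solving the two reaction functions simultaneously: (1 − (−0.5)(−0.5))x_N = 65 − 0.5·67, so 0.75x_N = 31.5 and x_N = 42.
Then x_C = 67 − 0.5·42 = 46.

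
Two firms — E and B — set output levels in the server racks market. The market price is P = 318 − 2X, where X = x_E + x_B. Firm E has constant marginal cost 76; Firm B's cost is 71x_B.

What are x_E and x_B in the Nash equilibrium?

39.5, 42

Firm E's profit: π = x_E(318 − 2(x_E + x_B)) − 76x_E.
∂π/∂x_E = 242 − 4x_E − 2x_B = 0, so x_E = 60.5 − 0.5x_B.
By the same steps for B: x_B = 61.75 − 0.5x_E.
Solving the two reaction functions simultaneously: (1 − (−0.5)(−0.5))x_E = 60.5 − 0.5·61.75, so 0.75x_E = 29.625 and x_E = 39.5.
Then x_B = 61.75 − 0.5·39.5 = 42.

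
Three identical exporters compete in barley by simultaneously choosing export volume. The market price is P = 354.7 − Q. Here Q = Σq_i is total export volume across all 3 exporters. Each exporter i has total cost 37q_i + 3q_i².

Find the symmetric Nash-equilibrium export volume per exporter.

31.77

A representative exporter's profit is π_i = q_i(354.7 − Q) − 37q_i − 3q_i², with Q = q_i + Σ_{j≠i} q_j.
First-order condition: 317.7 − 8q_i − Σ_{j≠i} q_j = 0.
In a symmetric equilibrium every exporter chooses the same q, so Σ_{j≠i} q_j = 2q. The condition becomes 317.7 − 10q = 0, giving q = 317.7/10 = 31.77.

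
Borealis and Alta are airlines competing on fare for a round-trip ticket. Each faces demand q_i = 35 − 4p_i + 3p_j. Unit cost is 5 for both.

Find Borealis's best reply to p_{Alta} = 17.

13.25

Borealis's profit: π = (p_{Borealis} − 5)(35 − 4p_{Borealis} + 3p_{Alta}).
∂π/∂p_{Borealis} = 55 − 8p_{Borealis} + 3p_{Alta} = 0 ⇒ p_{Borealis} = 6.875 + 0.375p_{Alta}.
At p_{Alta} = 17: p_{Borealis} = 6.875 + 0.375·17 = 13.25.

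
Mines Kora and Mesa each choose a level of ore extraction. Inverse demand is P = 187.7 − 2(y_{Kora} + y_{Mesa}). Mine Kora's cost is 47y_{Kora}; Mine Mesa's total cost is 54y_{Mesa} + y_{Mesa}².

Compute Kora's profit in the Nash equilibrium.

1663.4912

Mine Kora's profit: π = y_{Kora}(187.7 − 2(y_{Kora} + y_{Mesa})) − 47y_{Kora}.
∂π/∂y_{Kora} = 140.7 − 4y_{Kora} − 2y_{Mesa} = 0, so y_{Kora} = 35.175 − 0.5y_{Mesa}.
For Mesa: ∂π/∂y_{Mesa} = 133.7 − 6y_{Mesa} − 2y_{Kora} = 0 ⇒ y_{Mesa} = 1337/60 − (1/3)y_{Kora}.
Solving the two reaction functions simultaneously: (1 − (−0.5)(−1/3))y_{Kora} = 35.175 − 0.5·(1337/60), so (5/6)y_{Kora} = 721/30 and y_{Kora} = 28.84.
Then y_{Mesa} = 1337/60 − (1/3)·28.84 = 12.67.
Price P = 187.7 − 2·41.51 = 104.68.
Kora's profit: (104.68 − 47)·28.84 = 1663.4912.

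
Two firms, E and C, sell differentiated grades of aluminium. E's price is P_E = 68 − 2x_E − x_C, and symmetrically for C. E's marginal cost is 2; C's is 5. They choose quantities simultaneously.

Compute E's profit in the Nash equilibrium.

Firm E's profit: π = x_E(68 − 2x_E − x_C) − 2x_E.
∂π/∂x_E = 66 − 4x_E − x_C = 0 ⇒ x_E = 16.5 − 0.25x_C.
Similarly x_C = 15.75 − 0.25x_E.
Plugging x_C into E's best response: x_E = 16.5 − 0.25(15.75 − 0.25x_E) ⇒ 0.9375x_E = 12.5625, so x_E = 13.4.
Then x_C = 15.75 − 0.25·13.4 = 12.4.
P_E = 68 − 2·13.4 − 12.4 = 28.8.
Profit = (28.8 − 2)·13.4 = 359.12.

359.12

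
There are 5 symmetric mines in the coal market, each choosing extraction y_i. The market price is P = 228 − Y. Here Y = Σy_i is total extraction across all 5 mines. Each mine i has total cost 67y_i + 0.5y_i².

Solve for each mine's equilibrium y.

A representative mine's profit is π_i = y_i(228 − Y) − 67y_i − 0.5y_i², with Y = y_i + Σ_{j≠i} y_j.
First-order condition: 161 − 3y_i − Σ_{j≠i} y_j = 0.
Imposing symmetry (y_j = y for all j) turns Σ_{j≠i} y_j into 4y, so 161 = 7y and y = 23.

23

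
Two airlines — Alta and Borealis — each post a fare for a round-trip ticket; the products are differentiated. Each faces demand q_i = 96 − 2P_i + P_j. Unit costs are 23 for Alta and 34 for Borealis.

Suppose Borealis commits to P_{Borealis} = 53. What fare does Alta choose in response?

48.75

Alta's profit: π = (P_{Alta} − 23)(96 − 2P_{Alta} + P_{Borealis}).
∂π/∂P_{Alta} = 142 − 4P_{Alta} + P_{Borealis} = 0 ⇒ P_{Alta} = 35.5 + 0.25P_{Borealis}.
At P_{Borealis} = 53: P_{Alta} = 35.5 + 0.25·53 = 48.75.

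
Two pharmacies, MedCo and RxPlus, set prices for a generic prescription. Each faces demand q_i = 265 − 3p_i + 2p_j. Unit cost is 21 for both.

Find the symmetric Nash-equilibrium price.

82

MedCo's profit: π = (p_{MedCo} − 21)(265 − 3p_{MedCo} + 2p_{RxPlus}).
∂π/∂p_{MedCo} = 328 − 6p_{MedCo} + 2p_{RxPlus} = 0 ⇒ p_{MedCo} = 164/3 + (1/3)p_{RxPlus}.
By symmetry p_{RxPlus} = p_{MedCo}; substituting into the reaction function, (2/3)p_{MedCo} = 164/3 and p_{MedCo} = 82.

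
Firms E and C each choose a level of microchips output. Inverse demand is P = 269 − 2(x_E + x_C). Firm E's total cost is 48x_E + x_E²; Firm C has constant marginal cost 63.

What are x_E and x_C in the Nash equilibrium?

Firm E's profit: π = x_E(269 − 2(x_E + x_C)) − 48x_E − x_E².
∂π/∂x_E = 221 − 6x_E − 2x_C = 0, so x_E = 221/6 − (1/3)x_C.
For C: ∂π/∂x_C = 206 − 4x_C − 2x_E = 0 ⇒ x_C = 51.5 − 0.5x_E.
Plugging x_C into E's best response: x_E = 221/6 − (1/3)(51.5 − 0.5x_E) ⇒ (5/6)x_E = 59/3, so x_E = 23.6.
Then x_C = 51.5 − 0.5·23.6 = 39.7.

23.6, 39.7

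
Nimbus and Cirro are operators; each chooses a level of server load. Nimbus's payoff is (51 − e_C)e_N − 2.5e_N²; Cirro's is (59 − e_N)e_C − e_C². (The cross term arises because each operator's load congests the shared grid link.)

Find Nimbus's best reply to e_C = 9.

Expanding Nimbus's payoff: 51e_N − e_Ce_N − 2.5e_N².
∂π/∂e_N = 51 − e_C − 5e_N = 0, so e_N = 10.2 − 0.2e_C.
At e_C = 9: e_N = 10.2 − 0.2·9 = 8.4.

8.4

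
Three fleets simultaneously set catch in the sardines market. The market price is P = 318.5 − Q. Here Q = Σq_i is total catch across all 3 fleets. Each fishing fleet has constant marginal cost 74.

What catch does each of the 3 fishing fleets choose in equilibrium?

A representative fishing fleet's profit is π_i = q_i(318.5 − Q) − 74q_i, with Q = q_i + Σ_{j≠i} q_j.
First-order condition: 244.5 − 2q_i − Σ_{j≠i} q_j = 0.
In a symmetric equilibrium every fishing fleet chooses the same q, so Σ_{j≠i} q_j = 2q. The condition becomes 244.5 − 4q = 0, giving q = 244.5/4 = 61.125.

61.125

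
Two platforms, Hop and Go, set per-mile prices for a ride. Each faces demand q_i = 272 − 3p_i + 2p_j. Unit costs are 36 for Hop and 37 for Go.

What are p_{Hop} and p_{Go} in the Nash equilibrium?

Hop's profit: π = (p_{Hop} − 36)(272 − 3p_{Hop} + 2p_{Go}).
∂π/∂p_{Hop} = 380 − 6p_{Hop} + 2p_{Go} = 0 ⇒ p_{Hop} = 190/3 + (1/3)p_{Go}.
Similarly p_{Go} = 383/6 + (1/3)p_{Hop}.
Plugging p_{Go} into Hop's best response: p_{Hop} = 190/3 + (1/3)(383/6 + (1/3)p_{Hop}) ⇒ (8/9)p_{Hop} = 1523/18, so p_{Hop} = 95.1875.
Then p_{Go} = 383/6 + (1/3)·95.1875 = 95.5625.

95.1875, 95.5625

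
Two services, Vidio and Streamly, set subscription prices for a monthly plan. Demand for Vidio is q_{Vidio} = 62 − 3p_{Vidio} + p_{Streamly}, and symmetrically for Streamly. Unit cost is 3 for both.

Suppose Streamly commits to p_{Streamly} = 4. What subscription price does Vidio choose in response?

Vidio's profit: π = (p_{Vidio} − 3)(62 − 3p_{Vidio} + p_{Streamly}).
∂π/∂p_{Vidio} = 71 − 6p_{Vidio} + p_{Streamly} = 0 ⇒ p_{Vidio} = 71/6 + (1/6)p_{Streamly}.
At p_{Streamly} = 4: p_{Vidio} = 71/6 + (1/6)·4 = 12.5.

12.5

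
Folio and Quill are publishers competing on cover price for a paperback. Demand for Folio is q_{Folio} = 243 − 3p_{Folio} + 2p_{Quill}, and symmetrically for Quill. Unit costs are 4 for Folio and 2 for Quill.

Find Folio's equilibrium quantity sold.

Folio's profit: π = (p_{Folio} − 4)(243 − 3p_{Folio} + 2p_{Quill}).
∂π/∂p_{Folio} = 255 − 6p_{Folio} + 2p_{Quill} = 0 ⇒ p_{Folio} = 42.5 + (1/3)p_{Quill}.
Similarly p_{Quill} = 41.5 + (1/3)p_{Folio}.
Substituting the second reaction function into the first: p_{Folio} = 42.5 + (1/3)(41.5 + (1/3)p_{Folio}), which gives (8/9)p_{Folio} = 169/3 ⇒ p_{Folio} = 63.375.
Then p_{Quill} = 41.5 + (1/3)·63.375 = 62.625.
q_{Folio} = 243 − 3·63.375 + 2·62.625 = 178.125.

178.125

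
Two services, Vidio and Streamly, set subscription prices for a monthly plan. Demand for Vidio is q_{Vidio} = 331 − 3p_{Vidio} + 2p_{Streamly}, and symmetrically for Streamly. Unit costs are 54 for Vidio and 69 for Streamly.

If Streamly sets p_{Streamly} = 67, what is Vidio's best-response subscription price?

104.5

Vidio's profit: π = (p_{Vidio} − 54)(331 − 3p_{Vidio} + 2p_{Streamly}).
∂π/∂p_{Vidio} = 493 − 6p_{Vidio} + 2p_{Streamly} = 0 ⇒ p_{Vidio} = 493/6 + (1/3)p_{Streamly}.
At p_{Streamly} = 67: p_{Vidio} = 493/6 + (1/3)·67 = 104.5.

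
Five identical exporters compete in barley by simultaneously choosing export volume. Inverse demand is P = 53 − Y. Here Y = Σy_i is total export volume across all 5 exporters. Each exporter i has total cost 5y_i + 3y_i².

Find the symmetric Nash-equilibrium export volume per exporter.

A representative exporter's profit is π_i = y_i(53 − Y) − 5y_i − 3y_i², with Y = y_i + Σ_{j≠i} y_j.
First-order condition: 48 − 8y_i − Σ_{j≠i} y_j = 0.
With identical exporters, set every y_j = y: then 48 − 8y − 4y = 0, i.e. y = 48/12 = 4.

4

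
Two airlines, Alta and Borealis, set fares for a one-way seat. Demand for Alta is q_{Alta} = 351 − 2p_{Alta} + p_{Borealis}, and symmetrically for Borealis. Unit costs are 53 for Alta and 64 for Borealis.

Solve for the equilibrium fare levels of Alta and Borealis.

153.8, 158.2

Alta's profit: π = (p_{Alta} − 53)(351 − 2p_{Alta} + p_{Borealis}).
∂π/∂p_{Alta} = 457 − 4p_{Alta} + p_{Borealis} = 0 ⇒ p_{Alta} = 114.25 + 0.25p_{Borealis}.
Similarly p_{Borealis} = 119.75 + 0.25p_{Alta}.
Solving the two reaction functions simultaneously: (1 − (0.25)(0.25))p_{Alta} = 114.25 + 0.25·119.75, so 0.9375p_{Alta} = 144.1875 and p_{Alta} = 153.8.
Then p_{Borealis} = 119.75 + 0.25·153.8 = 158.2.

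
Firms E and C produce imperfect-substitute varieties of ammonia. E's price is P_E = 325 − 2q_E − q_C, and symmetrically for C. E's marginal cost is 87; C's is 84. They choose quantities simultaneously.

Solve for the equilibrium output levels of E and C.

Firm E's profit: π = q_E(325 − 2q_E − q_C) − 87q_E.
∂π/∂q_E = 238 − 4q_E − q_C = 0 ⇒ q_E = 59.5 − 0.25q_C.
Similarly q_C = 60.25 − 0.25q_E.
Substituting the second reaction function into the first: q_E = 59.5 − 0.25(60.25 − 0.25q_E), which gives 0.9375q_E = 44.4375 ⇒ q_E = 47.4.
Then q_C = 60.25 − 0.25·47.4 = 48.4.

47.4, 48.4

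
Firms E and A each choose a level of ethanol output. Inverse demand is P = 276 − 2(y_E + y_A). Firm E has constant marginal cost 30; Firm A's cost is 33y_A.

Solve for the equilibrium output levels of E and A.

Firm E's profit: π = y_E(276 − 2(y_E + y_A)) − 30y_E.
∂π/∂y_E = 246 − 4y_E − 2y_A = 0, so y_E = 61.5 − 0.5y_A.
By the same steps for A: y_A = 60.75 − 0.5y_E.
Substituting the second reaction function into the first: y_E = 61.5 − 0.5(60.75 − 0.5y_E), which gives 0.75y_E = 31.125 ⇒ y_E = 41.5.
Then y_A = 60.75 − 0.5·41.5 = 40.

41.5, 40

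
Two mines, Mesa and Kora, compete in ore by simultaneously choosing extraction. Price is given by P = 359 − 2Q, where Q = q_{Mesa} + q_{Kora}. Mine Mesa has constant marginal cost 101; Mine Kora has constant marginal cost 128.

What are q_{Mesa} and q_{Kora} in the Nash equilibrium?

Mine Mesa's profit: π = q_{Mesa}(359 − 2(q_{Mesa} + q_{Kora})) − 101q_{Mesa}.
∂π/∂q_{Mesa} = 258 − 4q_{Mesa} − 2q_{Kora} = 0, so q_{Mesa} = 64.5 − 0.5q_{Kora}.
By the same steps for Kora: q_{Kora} = 57.75 − 0.5q_{Mesa}.
Plugging q_{Kora} into Mesa's best response: q_{Mesa} = 64.5 − 0.5(57.75 − 0.5q_{Mesa}) ⇒ 0.75q_{Mesa} = 35.625, so q_{Mesa} = 47.5.
Then q_{Kora} = 57.75 − 0.5·47.5 = 34.

47.5, 34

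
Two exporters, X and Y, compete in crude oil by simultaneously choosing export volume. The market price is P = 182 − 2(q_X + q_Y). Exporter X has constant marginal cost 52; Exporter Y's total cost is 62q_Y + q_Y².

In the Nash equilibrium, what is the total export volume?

38

Exporter X's profit: π = q_X(182 − 2(q_X + q_Y)) − 52q_X.
∂π/∂q_X = 130 − 4q_X − 2q_Y = 0, so q_X = 32.5 − 0.5q_Y.
For Y: ∂π/∂q_Y = 120 − 6q_Y − 2q_X = 0 ⇒ q_Y = 20 − (1/3)q_X.
Plugging q_Y into X's best response: q_X = 32.5 − 0.5(20 − (1/3)q_X) ⇒ (5/6)q_X = 22.5, so q_X = 27.
Then q_Y = 20 − (1/3)·27 = 11.
Total export volume: 27 + 11 = 38.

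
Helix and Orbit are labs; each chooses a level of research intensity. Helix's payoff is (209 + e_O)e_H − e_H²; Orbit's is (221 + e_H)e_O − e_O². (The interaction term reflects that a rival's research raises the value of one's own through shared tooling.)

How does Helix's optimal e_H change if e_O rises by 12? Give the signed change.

Expanding Helix's payoff: 209e_H + e_Oe_H − e_H².
∂π/∂e_H = 209 + e_O − 2e_H = 0, so e_H = 104.5 + 0.5e_O.
The reaction-function slope is 0.5, so a 12-unit rise in e_O moves e_H by 0.5 × 12 = 6. Helix's best response rises — the actions are strategic complements.

6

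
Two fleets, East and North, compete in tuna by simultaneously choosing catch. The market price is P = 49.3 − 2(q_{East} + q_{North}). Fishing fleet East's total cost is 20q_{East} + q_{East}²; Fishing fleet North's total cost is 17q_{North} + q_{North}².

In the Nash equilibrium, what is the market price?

Fishing fleet East's profit: π = q_{East}(49.3 − 2(q_{East} + q_{North})) − 20q_{East} − q_{East}².
∂π/∂q_{East} = 29.3 − 6q_{East} − 2q_{North} = 0, so q_{East} = 293/60 − (1/3)q_{North}.
By the same steps for North: q_{North} = 323/60 − (1/3)q_{East}.
Plugging q_{North} into East's best response: q_{East} = 293/60 − (1/3)(323/60 − (1/3)q_{East}) ⇒ (8/9)q_{East} = 139/45, so q_{East} = 3.475.
Then q_{North} = 323/60 − (1/3)·3.475 = 4.225.
Equilibrium price: P = 49.3 − 2·7.7 = 33.9.

33.9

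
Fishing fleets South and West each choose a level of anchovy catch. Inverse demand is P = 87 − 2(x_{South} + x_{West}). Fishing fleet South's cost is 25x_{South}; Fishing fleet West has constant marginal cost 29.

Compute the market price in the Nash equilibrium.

47

Fishing fleet South's profit: π = x_{South}(87 − 2(x_{South} + x_{West})) − 25x_{South}.
∂π/∂x_{South} = 62 − 4x_{South} − 2x_{West} = 0, so x_{South} = 15.5 − 0.5x_{West}.
By the same steps for West: x_{West} = 14.5 − 0.5x_{South}.
Plugging x_{West} into South's best response: x_{South} = 15.5 − 0.5(14.5 − 0.5x_{South}) ⇒ 0.75x_{South} = 8.25, so x_{South} = 11.
Then x_{West} = 14.5 − 0.5·11 = 9.
Equilibrium price: P = 87 − 2·20 = 47.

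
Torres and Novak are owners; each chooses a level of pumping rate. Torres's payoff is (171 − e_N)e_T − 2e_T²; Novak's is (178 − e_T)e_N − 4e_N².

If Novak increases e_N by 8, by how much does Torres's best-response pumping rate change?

Expanding Torres's payoff: 171e_T − e_Ne_T − 2e_T².
∂π/∂e_T = 171 − e_N − 4e_T = 0, so e_T = 42.75 − 0.25e_N.
The reaction-function slope is −0.25, so an 8-unit rise in e_N moves e_T by −0.25 × 8 = −2. Torres's best response falls — the actions are strategic substitutes.

-2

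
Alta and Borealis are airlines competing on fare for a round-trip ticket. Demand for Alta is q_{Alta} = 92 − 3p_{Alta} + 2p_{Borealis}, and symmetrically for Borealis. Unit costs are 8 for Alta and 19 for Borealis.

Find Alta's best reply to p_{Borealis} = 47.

35

Alta's profit: π = (p_{Alta} − 8)(92 − 3p_{Alta} + 2p_{Borealis}).
∂π/∂p_{Alta} = 116 − 6p_{Alta} + 2p_{Borealis} = 0 ⇒ p_{Alta} = 58/3 + (1/3)p_{Borealis}.
At p_{Borealis} = 47: p_{Alta} = 58/3 + (1/3)·47 = 35.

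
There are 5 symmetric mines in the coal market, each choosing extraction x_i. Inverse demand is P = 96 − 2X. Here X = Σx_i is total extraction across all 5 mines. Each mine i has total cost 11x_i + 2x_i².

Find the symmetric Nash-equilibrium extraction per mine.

5.3125

A representative mine's profit is π_i = x_i(96 − 2X) − 11x_i − 2x_i², with X = x_i + Σ_{j≠i} x_j.
First-order condition: 85 − 8x_i − 2Σ_{j≠i} x_j = 0.
Imposing symmetry (x_j = x for all j) turns Σ_{j≠i} x_j into 4x, so 85 = 16x and x = 5.3125.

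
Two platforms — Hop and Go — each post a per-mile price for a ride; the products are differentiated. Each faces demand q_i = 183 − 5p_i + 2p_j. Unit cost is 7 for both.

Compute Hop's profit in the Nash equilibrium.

2050.3125

Hop's profit: π = (p_{Hop} − 7)(183 − 5p_{Hop} + 2p_{Go}).
∂π/∂p_{Hop} = 218 − 10p_{Hop} + 2p_{Go} = 0 ⇒ p_{Hop} = 21.8 + 0.2p_{Go}.
The game is symmetric, so in equilibrium p_{Go} = p_{Hop}: the reaction function gives 0.8p_{Hop} = 21.8, hence p_{Hop} = 27.25.
q_{Hop} = 183 − 5·27.25 + 2·27.25 = 101.25.
Profit = (27.25 − 7)·101.25 = 2050.3125.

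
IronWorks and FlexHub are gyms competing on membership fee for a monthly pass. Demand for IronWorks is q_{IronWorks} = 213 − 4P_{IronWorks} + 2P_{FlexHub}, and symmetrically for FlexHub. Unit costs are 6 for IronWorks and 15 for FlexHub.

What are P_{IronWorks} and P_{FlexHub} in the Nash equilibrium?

IronWorks's profit: π = (P_{IronWorks} − 6)(213 − 4P_{IronWorks} + 2P_{FlexHub}).
∂π/∂P_{IronWorks} = 237 − 8P_{IronWorks} + 2P_{FlexHub} = 0 ⇒ P_{IronWorks} = 29.625 + 0.25P_{FlexHub}.
Similarly P_{FlexHub} = 34.125 + 0.25P_{IronWorks}.
Solving the two reaction functions simultaneously: (1 − (0.25)(0.25))P_{IronWorks} = 29.625 + 0.25·34.125, so 0.9375P_{IronWorks} = 1221/32 and P_{IronWorks} = 40.7.
Then P_{FlexHub} = 34.125 + 0.25·40.7 = 44.3.

40.7, 44.3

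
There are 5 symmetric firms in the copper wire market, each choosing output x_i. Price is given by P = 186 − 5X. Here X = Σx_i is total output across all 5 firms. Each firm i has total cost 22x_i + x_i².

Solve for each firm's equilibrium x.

5.125

A representative firm's profit is π_i = x_i(186 − 5X) − 22x_i − x_i², with X = x_i + Σ_{j≠i} x_j.
First-order condition: 164 − 12x_i − 5Σ_{j≠i} x_j = 0.
With identical firms, set every x_j = x: then 164 − 12x − 20x = 0, i.e. x = 164/32 = 5.125.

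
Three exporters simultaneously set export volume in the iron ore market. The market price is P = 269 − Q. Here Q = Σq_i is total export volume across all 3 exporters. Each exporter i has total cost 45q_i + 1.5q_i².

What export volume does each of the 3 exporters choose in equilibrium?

32

A representative exporter's profit is π_i = q_i(269 − Q) − 45q_i − 1.5q_i², with Q = q_i + Σ_{j≠i} q_j.
First-order condition: 224 − 5q_i − Σ_{j≠i} q_j = 0.
Imposing symmetry (q_j = q for all j) turns Σ_{j≠i} q_j into 2q, so 224 = 7q and q = 32.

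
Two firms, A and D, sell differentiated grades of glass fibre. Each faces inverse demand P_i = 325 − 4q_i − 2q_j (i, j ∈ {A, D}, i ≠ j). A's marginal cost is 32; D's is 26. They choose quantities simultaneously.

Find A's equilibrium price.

Firm A's profit: π = q_A(325 − 4q_A − 2q_D) − 32q_A.
∂π/∂q_A = 293 − 8q_A − 2q_D = 0 ⇒ q_A = 36.625 − 0.25q_D.
Similarly q_D = 37.375 − 0.25q_A.
Solving the two reaction functions simultaneously: (1 − (−0.25)(−0.25))q_A = 36.625 − 0.25·37.375, so 0.9375q_A = 873/32 and q_A = 29.1.
Then q_D = 37.375 − 0.25·29.1 = 30.1.
P_A = 325 − 4·29.1 − 2·30.1 = 148.4.

148.4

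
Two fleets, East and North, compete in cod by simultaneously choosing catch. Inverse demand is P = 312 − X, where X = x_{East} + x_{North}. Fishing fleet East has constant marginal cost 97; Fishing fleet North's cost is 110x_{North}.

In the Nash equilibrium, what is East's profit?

5776

Fishing fleet East's profit: π = x_{East}(312 − (x_{East} + x_{North})) − 97x_{East}.
∂π/∂x_{East} = 215 − 2x_{East} − x_{North} = 0, so x_{East} = 107.5 − 0.5x_{North}.
By the same steps for North: x_{North} = 101 − 0.5x_{East}.
Plugging x_{North} into East's best response: x_{East} = 107.5 − 0.5(101 − 0.5x_{East}) ⇒ 0.75x_{East} = 57, so x_{East} = 76.
Then x_{North} = 101 − 0.5·76 = 63.
Price P = 312 − 139 = 173.
East's profit: (173 − 97)·76 = 5776.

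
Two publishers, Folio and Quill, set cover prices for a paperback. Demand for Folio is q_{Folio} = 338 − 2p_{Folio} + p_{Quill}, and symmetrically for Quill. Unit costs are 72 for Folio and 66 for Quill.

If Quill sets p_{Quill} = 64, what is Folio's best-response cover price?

Folio's profit: π = (p_{Folio} − 72)(338 − 2p_{Folio} + p_{Quill}).
∂π/∂p_{Folio} = 482 − 4p_{Folio} + p_{Quill} = 0 ⇒ p_{Folio} = 120.5 + 0.25p_{Quill}.
At p_{Quill} = 64: p_{Folio} = 120.5 + 0.25·64 = 136.5.

136.5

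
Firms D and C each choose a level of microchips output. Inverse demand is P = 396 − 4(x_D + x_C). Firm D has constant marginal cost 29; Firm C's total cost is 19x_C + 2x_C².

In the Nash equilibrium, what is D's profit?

5241.76

Firm D's profit: π = x_D(396 − 4(x_D + x_C)) − 29x_D.
∂π/∂x_D = 367 − 8x_D − 4x_C = 0, so x_D = 45.875 − 0.5x_C.
For C: ∂π/∂x_C = 377 − 12x_C − 4x_D = 0 ⇒ x_C = 377/12 − (1/3)x_D.
Substituting the second reaction function into the first: x_D = 45.875 − 0.5(377/12 − (1/3)x_D), which gives (5/6)x_D = 181/6 ⇒ x_D = 36.2.
Then x_C = 377/12 − (1/3)·36.2 = 19.35.
Price P = 396 − 4·55.55 = 173.8.
D's profit: (173.8 − 29)·36.2 = 5241.76.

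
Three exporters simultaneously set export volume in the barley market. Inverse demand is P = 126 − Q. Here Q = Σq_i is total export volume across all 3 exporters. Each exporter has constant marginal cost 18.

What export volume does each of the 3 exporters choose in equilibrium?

27

A representative exporter's profit is π_i = q_i(126 − Q) − 18q_i, with Q = q_i + Σ_{j≠i} q_j.
First-order condition: 108 − 2q_i − Σ_{j≠i} q_j = 0.
Imposing symmetry (q_j = q for all j) turns Σ_{j≠i} q_j into 2q, so 108 = 4q and q = 27.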